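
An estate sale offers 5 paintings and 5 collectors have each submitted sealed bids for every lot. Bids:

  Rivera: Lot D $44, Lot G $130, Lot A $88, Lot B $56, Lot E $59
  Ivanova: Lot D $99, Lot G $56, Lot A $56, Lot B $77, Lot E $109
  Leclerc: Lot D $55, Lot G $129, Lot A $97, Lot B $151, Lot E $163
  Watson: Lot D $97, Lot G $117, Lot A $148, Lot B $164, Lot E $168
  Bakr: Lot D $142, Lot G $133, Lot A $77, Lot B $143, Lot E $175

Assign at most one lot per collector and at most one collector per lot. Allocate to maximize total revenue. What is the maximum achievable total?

Max total: $703

This is the linear assignment problem.
Optimal: Rivera→Lot G ($130), Ivanova→Lot D ($99), Leclerc→Lot B ($151), Watson→Lot A ($148), Bakr→Lot E ($175) — total 130+99+151+148+175 = $703.
Column-greedy (each lot in turn goes to its best remaining collector) gives $680, worse by 23.
Swapping Ivanova↔Bakr (Ivanova→Lot E $109, Bakr→Lot D $142) loses 23.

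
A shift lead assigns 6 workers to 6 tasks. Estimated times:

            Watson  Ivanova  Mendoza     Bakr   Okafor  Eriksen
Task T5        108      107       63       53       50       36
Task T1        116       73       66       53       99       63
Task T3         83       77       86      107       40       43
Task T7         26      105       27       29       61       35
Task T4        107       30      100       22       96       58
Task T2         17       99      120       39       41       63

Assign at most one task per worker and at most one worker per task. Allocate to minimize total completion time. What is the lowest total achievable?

Min total: 203 min

Optimal: Watson→Task T2 (17 min), Ivanova→Task T4 (30 min), Mendoza→Task T7 (27 min), Bakr→Task T1 (53 min), Okafor→Task T3 (40 min), Eriksen→Task T5 (36 min) — total 17+30+27+53+40+36 = 203 min.
Column-greedy (each task in turn goes to its cheapest remaining worker) gives 305 min, worse by 102.
Next-best assignment: Watson→Task T2, Ivanova→Task T1, Mendoza→Task T7, Bakr→Task T4, Okafor→Task T3, Eriksen→Task T5 = 215 min.
Swapping Bakr↔Ivanova (Bakr→Task T4 22 min, Ivanova→Task T1 73 min) adds 12.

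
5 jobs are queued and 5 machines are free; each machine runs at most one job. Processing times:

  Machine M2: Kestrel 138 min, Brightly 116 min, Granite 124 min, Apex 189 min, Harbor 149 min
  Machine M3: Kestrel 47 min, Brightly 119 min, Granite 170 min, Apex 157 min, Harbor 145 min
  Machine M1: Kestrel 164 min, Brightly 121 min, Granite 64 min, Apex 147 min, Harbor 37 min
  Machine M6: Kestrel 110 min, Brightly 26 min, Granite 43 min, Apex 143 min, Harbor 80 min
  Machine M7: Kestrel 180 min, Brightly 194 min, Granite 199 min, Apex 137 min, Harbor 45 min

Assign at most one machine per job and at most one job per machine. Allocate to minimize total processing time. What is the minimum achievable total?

Optimal: Kestrel→Machine M3 (47 min), Brightly→Machine M6 (26 min), Granite→Machine M2 (124 min), Apex→Machine M7 (137 min), Harbor→Machine M1 (37 min) — total 47+26+124+137+37 = 371 min.
Column-greedy (each machine in turn goes to its cheapest remaining job) gives 380 min, worse by 9.

Min total: 371 min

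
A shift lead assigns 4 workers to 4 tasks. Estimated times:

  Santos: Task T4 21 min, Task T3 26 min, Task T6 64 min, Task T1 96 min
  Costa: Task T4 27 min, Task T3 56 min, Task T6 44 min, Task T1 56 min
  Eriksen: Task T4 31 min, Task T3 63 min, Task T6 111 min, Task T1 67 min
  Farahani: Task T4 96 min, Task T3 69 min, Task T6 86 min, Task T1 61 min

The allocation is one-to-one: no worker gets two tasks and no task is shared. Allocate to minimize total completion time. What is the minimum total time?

Min total: 162 min

Optimal: Santos→Task T3 (26 min), Costa→Task T6 (44 min), Eriksen→Task T4 (31 min), Farahani→Task T1 (61 min) — total 26+44+31+61 = 162 min.
Row-greedy (each worker in turn takes its cheapest remaining task) gives 189 min, worse by 27.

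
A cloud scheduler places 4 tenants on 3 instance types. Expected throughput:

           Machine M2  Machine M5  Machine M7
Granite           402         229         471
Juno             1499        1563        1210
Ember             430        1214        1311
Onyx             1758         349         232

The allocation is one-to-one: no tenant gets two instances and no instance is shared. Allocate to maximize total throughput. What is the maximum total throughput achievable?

This is a one-to-one assignment (maximum-weight bipartite matching).
Optimal: Onyx→Machine M2 (1758 ops/s), Juno→Machine M5 (1563 ops/s), Ember→Machine M7 (1311 ops/s) — total 1758+1563+1311 = 4632 ops/s.
Next-best assignment: Onyx→Machine M2, Ember→Machine M5, Juno→Machine M7 = 4182 ops/s.
Every other assignment is strictly worse.

Maximum total: 4632 ops/s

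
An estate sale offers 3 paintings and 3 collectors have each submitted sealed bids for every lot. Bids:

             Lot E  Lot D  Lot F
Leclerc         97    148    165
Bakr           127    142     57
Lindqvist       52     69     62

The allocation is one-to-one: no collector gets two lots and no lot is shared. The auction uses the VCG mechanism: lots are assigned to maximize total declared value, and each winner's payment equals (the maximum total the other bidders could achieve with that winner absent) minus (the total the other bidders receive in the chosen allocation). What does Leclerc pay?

Leclerc pays $8.

Efficient allocation: Leclerc→Lot F ($165), Bakr→Lot E ($127), Lindqvist→Lot D ($69); total welfare W = $361.
Leclerc receives Lot F at value $165, so the others get W − 165 = $196.
Without Leclerc: best allocation of the remaining 2 bidders over all 3 lots is Bakr→Lot D ($142), Lindqvist→Lot F ($62), total $204.
VCG payment = (others' best without Leclerc) − (others' welfare with Leclerc) = 204 − 196 = $8.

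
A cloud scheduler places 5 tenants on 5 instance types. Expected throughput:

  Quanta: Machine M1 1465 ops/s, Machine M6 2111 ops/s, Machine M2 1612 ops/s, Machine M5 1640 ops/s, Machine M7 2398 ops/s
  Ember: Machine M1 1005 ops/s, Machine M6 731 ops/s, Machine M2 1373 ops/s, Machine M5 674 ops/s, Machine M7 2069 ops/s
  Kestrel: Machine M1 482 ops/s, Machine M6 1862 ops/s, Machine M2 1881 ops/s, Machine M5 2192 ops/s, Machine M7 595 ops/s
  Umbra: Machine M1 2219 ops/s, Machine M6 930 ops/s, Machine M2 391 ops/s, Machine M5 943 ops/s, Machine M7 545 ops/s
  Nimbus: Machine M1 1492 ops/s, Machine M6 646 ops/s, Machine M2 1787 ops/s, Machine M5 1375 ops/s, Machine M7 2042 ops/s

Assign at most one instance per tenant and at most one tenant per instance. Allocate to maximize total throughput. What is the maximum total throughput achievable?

Optimal: Quanta→Machine M6 (2111 ops/s), Ember→Machine M7 (2069 ops/s), Kestrel→Machine M5 (2192 ops/s), Umbra→Machine M1 (2219 ops/s), Nimbus→Machine M2 (1787 ops/s) — total 2111+2069+2192+2219+1787 = 10378 ops/s.

Maximum total: 10378 ops/s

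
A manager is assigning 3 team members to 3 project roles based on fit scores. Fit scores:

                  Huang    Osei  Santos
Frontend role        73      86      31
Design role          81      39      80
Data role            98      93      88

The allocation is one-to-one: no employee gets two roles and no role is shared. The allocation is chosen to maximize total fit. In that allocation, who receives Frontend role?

Osei receives Frontend role.

Optimal: Huang→Data role (98 pts), Osei→Frontend role (86 pts), Santos→Design role (80 pts) — total 98+86+80 = 264 pts.
Osei's own top role is Data role (93 pts), but forcing Osei→Data role and reassigning the rest optimally gives only 246 pts — worse by 18.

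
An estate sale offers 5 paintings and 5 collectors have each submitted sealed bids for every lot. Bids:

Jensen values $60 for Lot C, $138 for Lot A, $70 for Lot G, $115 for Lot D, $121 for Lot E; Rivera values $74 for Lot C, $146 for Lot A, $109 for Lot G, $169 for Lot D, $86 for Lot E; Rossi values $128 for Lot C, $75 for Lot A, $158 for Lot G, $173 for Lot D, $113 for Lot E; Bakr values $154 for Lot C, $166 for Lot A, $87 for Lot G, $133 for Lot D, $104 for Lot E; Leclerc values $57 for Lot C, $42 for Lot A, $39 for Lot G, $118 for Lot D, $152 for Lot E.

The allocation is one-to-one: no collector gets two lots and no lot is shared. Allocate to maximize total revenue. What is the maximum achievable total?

Optimal: Jensen→Lot A ($138), Rivera→Lot D ($169), Rossi→Lot G ($158), Bakr→Lot C ($154), Leclerc→Lot E ($152) — total 138+169+158+154+152 = $771.
Column-greedy (each lot in turn goes to its best remaining collector) gives $697, worse by 74.
Next-best assignment: Jensen→Lot A, Rivera→Lot G, Rossi→Lot D, Bakr→Lot C, Leclerc→Lot E = $726.

Maximum total: $771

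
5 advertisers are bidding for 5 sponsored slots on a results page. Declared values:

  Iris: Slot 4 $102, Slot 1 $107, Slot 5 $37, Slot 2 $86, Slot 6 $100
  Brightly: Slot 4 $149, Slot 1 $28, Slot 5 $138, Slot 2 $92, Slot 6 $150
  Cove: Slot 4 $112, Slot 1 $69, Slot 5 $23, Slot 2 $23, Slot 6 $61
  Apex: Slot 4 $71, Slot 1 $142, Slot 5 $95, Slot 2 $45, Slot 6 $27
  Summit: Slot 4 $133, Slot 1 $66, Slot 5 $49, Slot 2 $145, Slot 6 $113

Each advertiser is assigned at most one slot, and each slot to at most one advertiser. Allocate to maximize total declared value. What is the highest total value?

Optimal: Iris→Slot 6 ($100), Brightly→Slot 5 ($138), Cove→Slot 4 ($112), Apex→Slot 1 ($142), Summit→Slot 2 ($145) — total 100+138+112+142+145 = $637.
Column-greedy (each slot in turn goes to its best remaining advertiser) gives $487, worse by 150.
Next-best assignment: Iris→Slot 1, Brightly→Slot 6, Cove→Slot 4, Apex→Slot 5, Summit→Slot 2 = $609.
Checked against all permutations: $637 is optimal.

Maximum total: $637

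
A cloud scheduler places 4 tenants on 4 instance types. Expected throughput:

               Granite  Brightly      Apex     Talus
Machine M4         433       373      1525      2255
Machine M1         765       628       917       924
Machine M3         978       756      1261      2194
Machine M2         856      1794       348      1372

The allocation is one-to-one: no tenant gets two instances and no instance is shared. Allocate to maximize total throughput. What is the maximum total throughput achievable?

Maximum total: 6278 ops/s

Optimal: Granite→Machine M1 (765 ops/s), Brightly→Machine M2 (1794 ops/s), Apex→Machine M4 (1525 ops/s), Talus→Machine M3 (2194 ops/s) — total 765+1794+1525+2194 = 6278 ops/s.
Row-greedy (each tenant in turn takes its best remaining instance) gives 5221 ops/s, worse by 1057.
Next-best assignment: Granite→Machine M1, Brightly→Machine M2, Apex→Machine M3, Talus→Machine M4 = 6075 ops/s.
No other one-to-one assignment exceeds 6278 ops/s.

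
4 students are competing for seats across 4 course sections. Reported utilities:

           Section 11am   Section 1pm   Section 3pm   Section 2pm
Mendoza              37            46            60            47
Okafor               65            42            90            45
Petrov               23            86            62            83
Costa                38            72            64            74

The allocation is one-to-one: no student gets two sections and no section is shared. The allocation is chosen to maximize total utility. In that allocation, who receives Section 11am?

Mendoza receives Section 11am.

Treat this as an assignment problem: match each student to one section.
Optimal: Mendoza→Section 11am (37 points), Okafor→Section 3pm (90 points), Petrov→Section 1pm (86 points), Costa→Section 2pm (74 points) — total 37+90+86+74 = 287 points.
No other one-to-one assignment exceeds 287 points.
Mendoza's own top section is Section 3pm (60 points), but forcing Mendoza→Section 3pm and reassigning the rest optimally gives only 285 points — worse by 2.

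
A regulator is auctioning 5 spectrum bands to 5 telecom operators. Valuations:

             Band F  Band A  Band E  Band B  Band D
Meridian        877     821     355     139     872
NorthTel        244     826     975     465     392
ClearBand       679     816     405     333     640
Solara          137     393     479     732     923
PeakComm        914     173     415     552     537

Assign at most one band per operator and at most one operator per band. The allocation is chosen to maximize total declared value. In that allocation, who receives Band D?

Meridian receives Band D.

This is a one-to-one assignment (maximum-weight bipartite matching).
Optimal: Meridian→Band D ($872M), NorthTel→Band E ($975M), ClearBand→Band A ($816M), Solara→Band B ($732M), PeakComm→Band F ($914M) — total 872+975+816+732+914 = $4309M.
Next-best assignment: Meridian→Band F, NorthTel→Band E, ClearBand→Band A, Solara→Band D, PeakComm→Band B = $4143M.
Meridian's own top band is Band F ($877M), but forcing Meridian→Band F and reassigning the rest optimally gives only $4143M — worse by 166.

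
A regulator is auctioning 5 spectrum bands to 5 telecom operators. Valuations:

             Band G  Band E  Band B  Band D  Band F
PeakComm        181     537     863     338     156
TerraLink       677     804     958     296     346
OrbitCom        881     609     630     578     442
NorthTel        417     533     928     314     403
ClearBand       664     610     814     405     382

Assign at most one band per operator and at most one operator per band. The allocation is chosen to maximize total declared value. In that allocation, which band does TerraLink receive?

TerraLink receives Band E.

This is a one-to-one assignment (maximum-weight bipartite matching).
Optimal: PeakComm→Band B ($863M), TerraLink→Band E ($804M), OrbitCom→Band G ($881M), NorthTel→Band F ($403M), ClearBand→Band D ($405M) — total 863+804+881+403+405 = $3356M.
TerraLink's own top band is Band B ($958M), but forcing TerraLink→Band B and reassigning the rest optimally gives only $3190M — worse by 166.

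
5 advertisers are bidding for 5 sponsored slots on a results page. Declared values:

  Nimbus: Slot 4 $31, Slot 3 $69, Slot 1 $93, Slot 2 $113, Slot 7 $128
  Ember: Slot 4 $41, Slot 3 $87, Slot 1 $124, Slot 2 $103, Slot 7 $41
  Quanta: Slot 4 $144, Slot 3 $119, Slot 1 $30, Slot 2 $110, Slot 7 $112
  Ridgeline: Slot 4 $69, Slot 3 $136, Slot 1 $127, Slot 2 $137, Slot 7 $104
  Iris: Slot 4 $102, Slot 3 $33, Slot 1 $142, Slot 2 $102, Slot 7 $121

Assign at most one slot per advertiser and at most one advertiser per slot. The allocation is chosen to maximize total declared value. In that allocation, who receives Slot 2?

This is a one-to-one assignment (maximum-weight bipartite matching).
Optimal: Nimbus→Slot 7 ($128), Ember→Slot 2 ($103), Quanta→Slot 4 ($144), Ridgeline→Slot 3 ($136), Iris→Slot 1 ($142) — total 128+103+144+136+142 = $653.
Max-entry greedy (repeatedly take the single best remaining cell) gives $638, worse by 15.
Next-best assignment: Nimbus→Slot 2, Ember→Slot 1, Quanta→Slot 4, Ridgeline→Slot 3, Iris→Slot 7 = $638.
Swapping Ember↔Quanta (Ember→Slot 4 $41, Quanta→Slot 2 $110) loses 96.
Ember's own top slot is Slot 1 ($124), but forcing Ember→Slot 1 and reassigning the rest optimally gives only $638 — worse by 15.

Ember receives Slot 2.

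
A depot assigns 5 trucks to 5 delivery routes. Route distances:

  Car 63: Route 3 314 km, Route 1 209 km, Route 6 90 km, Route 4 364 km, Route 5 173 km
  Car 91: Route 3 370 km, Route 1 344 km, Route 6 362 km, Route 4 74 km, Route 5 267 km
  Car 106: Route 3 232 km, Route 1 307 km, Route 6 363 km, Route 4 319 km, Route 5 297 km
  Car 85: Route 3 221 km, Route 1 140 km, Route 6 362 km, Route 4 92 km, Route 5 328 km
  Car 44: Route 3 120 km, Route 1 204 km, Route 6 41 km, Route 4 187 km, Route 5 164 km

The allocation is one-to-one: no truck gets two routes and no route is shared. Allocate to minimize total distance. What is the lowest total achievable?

Minimum total: 660 km

This is the linear assignment problem.
Optimal: Car 63→Route 5 (173 km), Car 91→Route 4 (74 km), Car 106→Route 3 (232 km), Car 85→Route 1 (140 km), Car 44→Route 6 (41 km) — total 173+74+232+140+41 = 660 km.
Every other assignment is strictly worse.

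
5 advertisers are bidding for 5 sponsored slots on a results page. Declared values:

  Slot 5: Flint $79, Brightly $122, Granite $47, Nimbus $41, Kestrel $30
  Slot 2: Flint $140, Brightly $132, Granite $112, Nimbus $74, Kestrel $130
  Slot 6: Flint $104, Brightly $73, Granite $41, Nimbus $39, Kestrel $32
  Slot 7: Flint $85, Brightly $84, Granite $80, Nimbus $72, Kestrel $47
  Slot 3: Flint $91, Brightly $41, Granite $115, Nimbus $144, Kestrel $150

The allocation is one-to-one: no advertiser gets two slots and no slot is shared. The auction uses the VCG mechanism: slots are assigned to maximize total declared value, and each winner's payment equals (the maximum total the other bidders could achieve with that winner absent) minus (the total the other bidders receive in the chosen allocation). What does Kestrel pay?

Efficient allocation: Flint→Slot 6 ($104), Brightly→Slot 5 ($122), Granite→Slot 7 ($80), Nimbus→Slot 3 ($144), Kestrel→Slot 2 ($130); total welfare W = $580.
Kestrel receives Slot 2 at value $130, so the others get W − 130 = $450.
Without Kestrel: best allocation of the remaining 4 bidders over all 5 slots is Flint→Slot 2 ($140), Brightly→Slot 5 ($122), Granite→Slot 7 ($80), Nimbus→Slot 3 ($144), total $486.
VCG payment = (others' best without Kestrel) − (others' welfare with Kestrel) = 486 − 450 = $36.

Kestrel pays $36.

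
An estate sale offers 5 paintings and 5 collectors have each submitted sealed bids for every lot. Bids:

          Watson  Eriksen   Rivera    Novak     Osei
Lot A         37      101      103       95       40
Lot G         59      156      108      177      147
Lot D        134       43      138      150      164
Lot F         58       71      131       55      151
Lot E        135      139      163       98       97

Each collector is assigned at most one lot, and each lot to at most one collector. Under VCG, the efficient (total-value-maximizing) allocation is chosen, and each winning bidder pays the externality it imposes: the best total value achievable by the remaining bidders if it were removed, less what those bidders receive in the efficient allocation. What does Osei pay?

Osei pays $6.

Efficient allocation: Watson→Lot D ($134), Eriksen→Lot A ($101), Rivera→Lot E ($163), Novak→Lot G ($177), Osei→Lot F ($151); total welfare W = $726.
Osei receives Lot F at value $151, so the others get W − 151 = $575.
Without Osei: best allocation of the remaining 4 bidders over all 5 lots is Watson→Lot D ($134), Eriksen→Lot E ($139), Rivera→Lot F ($131), Novak→Lot G ($177), total $581.
VCG payment = (others' best without Osei) − (others' welfare with Osei) = 581 − 575 = $6.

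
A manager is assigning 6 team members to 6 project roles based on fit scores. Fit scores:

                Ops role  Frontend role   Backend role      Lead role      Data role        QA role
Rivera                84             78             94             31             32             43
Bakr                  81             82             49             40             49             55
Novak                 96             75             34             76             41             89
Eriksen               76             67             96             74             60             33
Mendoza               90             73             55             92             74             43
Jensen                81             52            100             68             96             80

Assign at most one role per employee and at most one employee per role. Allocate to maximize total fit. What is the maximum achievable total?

Optimal: Rivera→Ops role (84 pts), Bakr→Frontend role (82 pts), Novak→QA role (89 pts), Eriksen→Backend role (96 pts), Mendoza→Lead role (92 pts), Jensen→Data role (96 pts) — total 84+82+89+96+92+96 = 539 pts.
Next-best assignment: Rivera→Frontend role, Bakr→Ops role, Novak→QA role, Eriksen→Backend role, Mendoza→Lead role, Jensen→Data role = 532 pts.
Swapping Mendoza↔Bakr (Mendoza→Frontend role 73 pts, Bakr→Lead role 40 pts) loses 61.

Max total: 539 pts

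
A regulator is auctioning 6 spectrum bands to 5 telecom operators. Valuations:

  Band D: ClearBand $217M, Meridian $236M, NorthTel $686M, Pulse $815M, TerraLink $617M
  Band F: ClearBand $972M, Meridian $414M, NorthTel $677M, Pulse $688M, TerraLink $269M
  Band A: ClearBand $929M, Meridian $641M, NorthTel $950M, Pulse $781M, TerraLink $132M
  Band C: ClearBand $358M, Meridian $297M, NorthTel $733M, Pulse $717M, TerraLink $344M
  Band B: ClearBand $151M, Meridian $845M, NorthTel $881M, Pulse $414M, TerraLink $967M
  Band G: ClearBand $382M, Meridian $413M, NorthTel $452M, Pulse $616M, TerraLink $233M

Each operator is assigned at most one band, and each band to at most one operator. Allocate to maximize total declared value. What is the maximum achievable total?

Max total: $4128M

This is the linear assignment problem.
Optimal: ClearBand→Band F ($972M), Meridian→Band A ($641M), NorthTel→Band C ($733M), Pulse→Band D ($815M), TerraLink→Band B ($967M) — total 972+641+733+815+967 = $4128M.
Row-greedy (each operator in turn takes its best remaining band) gives $3926M, worse by 202.
Checked against all permutations: $4128M is optimal.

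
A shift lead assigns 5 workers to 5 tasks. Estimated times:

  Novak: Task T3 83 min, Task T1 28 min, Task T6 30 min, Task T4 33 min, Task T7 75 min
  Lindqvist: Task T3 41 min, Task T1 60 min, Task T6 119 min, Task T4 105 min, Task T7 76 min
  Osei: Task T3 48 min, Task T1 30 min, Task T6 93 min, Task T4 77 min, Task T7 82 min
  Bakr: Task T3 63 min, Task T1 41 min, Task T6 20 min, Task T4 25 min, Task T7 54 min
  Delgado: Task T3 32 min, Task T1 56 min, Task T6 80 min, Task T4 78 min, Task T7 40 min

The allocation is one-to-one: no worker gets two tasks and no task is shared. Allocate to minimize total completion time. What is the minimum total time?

This is the linear assignment problem.
Optimal: Novak→Task T4 (33 min), Lindqvist→Task T3 (41 min), Osei→Task T1 (30 min), Bakr→Task T6 (20 min), Delgado→Task T7 (40 min) — total 33+41+30+20+40 = 164 min.
Column-greedy (each task in turn goes to its cheapest remaining worker) gives 233 min, worse by 69.
Next-best assignment: Novak→Task T6, Lindqvist→Task T3, Osei→Task T1, Bakr→Task T4, Delgado→Task T7 = 166 min.
Every other assignment is strictly worse.

Minimum total: 164 min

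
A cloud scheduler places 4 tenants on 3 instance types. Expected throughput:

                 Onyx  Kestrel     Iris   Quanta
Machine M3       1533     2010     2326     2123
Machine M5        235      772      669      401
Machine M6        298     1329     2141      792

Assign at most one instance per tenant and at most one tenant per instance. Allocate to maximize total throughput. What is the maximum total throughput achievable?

This is a one-to-one assignment (maximum-weight bipartite matching).
Optimal: Quanta→Machine M3 (2123 ops/s), Kestrel→Machine M5 (772 ops/s), Iris→Machine M6 (2141 ops/s) — total 2123+772+2141 = 5036 ops/s.
Max-entry greedy (repeatedly take the single best remaining cell) gives 4056 ops/s, worse by 980.
Next-best assignment: Kestrel→Machine M3, Quanta→Machine M5, Iris→Machine M6 = 4552 ops/s.
No other one-to-one assignment exceeds 5036 ops/s.

Maximum total: 5036 ops/s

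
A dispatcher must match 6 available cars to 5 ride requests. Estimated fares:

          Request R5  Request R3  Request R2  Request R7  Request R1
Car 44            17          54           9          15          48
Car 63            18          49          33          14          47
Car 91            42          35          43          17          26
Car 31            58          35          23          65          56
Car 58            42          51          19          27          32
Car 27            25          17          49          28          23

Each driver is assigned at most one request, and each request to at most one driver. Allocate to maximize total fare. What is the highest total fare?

Optimal: Car 91→Request R5 ($42), Car 44→Request R3 ($54), Car 27→Request R2 ($49), Car 31→Request R7 ($65), Car 63→Request R1 ($47) — total 42+54+49+65+47 = $257.
Row-greedy (each driver in turn takes its best remaining request) gives $251, worse by 6.
Swapping Car 44↔Car 63 (Car 44→Request R1 $48, Car 63→Request R3 $49) loses 4.

Maximum total: $257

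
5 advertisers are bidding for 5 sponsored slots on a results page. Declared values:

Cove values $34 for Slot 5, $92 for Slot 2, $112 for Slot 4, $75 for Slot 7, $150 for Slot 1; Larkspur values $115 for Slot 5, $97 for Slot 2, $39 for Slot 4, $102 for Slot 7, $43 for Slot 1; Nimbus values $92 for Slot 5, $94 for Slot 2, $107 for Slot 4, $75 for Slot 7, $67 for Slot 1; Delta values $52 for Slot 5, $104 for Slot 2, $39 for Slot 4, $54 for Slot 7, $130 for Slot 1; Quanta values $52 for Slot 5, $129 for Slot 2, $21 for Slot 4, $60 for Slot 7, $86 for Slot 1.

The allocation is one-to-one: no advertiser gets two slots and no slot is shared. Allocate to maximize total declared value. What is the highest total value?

Optimal: Cove→Slot 4 ($112), Larkspur→Slot 7 ($102), Nimbus→Slot 5 ($92), Delta→Slot 1 ($130), Quanta→Slot 2 ($129) — total 112+102+92+130+129 = $565.
Row-greedy (each advertiser in turn takes its best remaining slot) gives $536, worse by 29.
Checked against all permutations: $565 is optimal.

Maximum total: $565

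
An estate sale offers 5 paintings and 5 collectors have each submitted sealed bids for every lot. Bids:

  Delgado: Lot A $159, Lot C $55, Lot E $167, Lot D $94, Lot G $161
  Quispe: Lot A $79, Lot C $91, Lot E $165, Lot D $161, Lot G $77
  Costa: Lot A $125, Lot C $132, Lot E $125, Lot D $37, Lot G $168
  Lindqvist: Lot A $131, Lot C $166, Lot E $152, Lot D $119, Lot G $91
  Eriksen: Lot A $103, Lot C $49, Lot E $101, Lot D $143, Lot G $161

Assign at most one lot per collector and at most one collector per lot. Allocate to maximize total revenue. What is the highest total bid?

This is a one-to-one assignment (maximum-weight bipartite matching).
Optimal: Delgado→Lot A ($159), Quispe→Lot E ($165), Costa→Lot G ($168), Lindqvist→Lot C ($166), Eriksen→Lot D ($143) — total 159+165+168+166+143 = $801.
Next-best assignment: Delgado→Lot E, Quispe→Lot D, Costa→Lot A, Lindqvist→Lot C, Eriksen→Lot G = $780.

Max total: $801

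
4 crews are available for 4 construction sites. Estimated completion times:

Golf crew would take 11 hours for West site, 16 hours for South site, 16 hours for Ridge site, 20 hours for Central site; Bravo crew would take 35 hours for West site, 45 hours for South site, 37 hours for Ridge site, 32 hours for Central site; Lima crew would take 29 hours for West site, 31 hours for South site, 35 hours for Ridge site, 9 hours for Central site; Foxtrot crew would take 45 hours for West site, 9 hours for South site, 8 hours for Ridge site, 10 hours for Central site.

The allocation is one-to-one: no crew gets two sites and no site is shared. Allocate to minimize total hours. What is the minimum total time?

Minimum total: 66 hours

Optimal: Golf crew→West site (11 hours), Bravo crew→Ridge site (37 hours), Lima crew→Central site (9 hours), Foxtrot crew→South site (9 hours) — total 11+37+9+9 = 66 hours.
Row-greedy (each crew in turn takes its cheapest remaining site) gives 82 hours, worse by 16.
Next-best assignment: Golf crew→South site, Bravo crew→West site, Lima crew→Central site, Foxtrot crew→Ridge site = 68 hours.
Swapping Lima crew↔Golf crew (Lima crew→West site 29 hours, Golf crew→Central site 20 hours) adds 29.
No other one-to-one assignment undercuts 66 hours.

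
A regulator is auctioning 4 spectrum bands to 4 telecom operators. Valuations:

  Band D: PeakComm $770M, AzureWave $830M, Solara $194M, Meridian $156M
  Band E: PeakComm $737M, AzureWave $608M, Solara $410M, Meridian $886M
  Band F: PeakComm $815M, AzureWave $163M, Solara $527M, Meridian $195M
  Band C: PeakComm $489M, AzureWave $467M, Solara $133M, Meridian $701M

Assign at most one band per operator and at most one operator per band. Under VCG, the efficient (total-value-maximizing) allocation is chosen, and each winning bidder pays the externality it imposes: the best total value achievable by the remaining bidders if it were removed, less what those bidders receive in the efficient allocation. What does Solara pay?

Efficient allocation: PeakComm→Band E ($737M), AzureWave→Band D ($830M), Solara→Band F ($527M), Meridian→Band C ($701M); total welfare W = $2795M.
Solara receives Band F at value $527M, so the others get W − 527 = $2268M.
Without Solara: best allocation of the remaining 3 bidders over all 4 bands is PeakComm→Band F ($815M), AzureWave→Band D ($830M), Meridian→Band E ($886M), total $2531M.
VCG payment = (others' best without Solara) − (others' welfare with Solara) = 2531 − 2268 = $263M.

Solara pays $263M.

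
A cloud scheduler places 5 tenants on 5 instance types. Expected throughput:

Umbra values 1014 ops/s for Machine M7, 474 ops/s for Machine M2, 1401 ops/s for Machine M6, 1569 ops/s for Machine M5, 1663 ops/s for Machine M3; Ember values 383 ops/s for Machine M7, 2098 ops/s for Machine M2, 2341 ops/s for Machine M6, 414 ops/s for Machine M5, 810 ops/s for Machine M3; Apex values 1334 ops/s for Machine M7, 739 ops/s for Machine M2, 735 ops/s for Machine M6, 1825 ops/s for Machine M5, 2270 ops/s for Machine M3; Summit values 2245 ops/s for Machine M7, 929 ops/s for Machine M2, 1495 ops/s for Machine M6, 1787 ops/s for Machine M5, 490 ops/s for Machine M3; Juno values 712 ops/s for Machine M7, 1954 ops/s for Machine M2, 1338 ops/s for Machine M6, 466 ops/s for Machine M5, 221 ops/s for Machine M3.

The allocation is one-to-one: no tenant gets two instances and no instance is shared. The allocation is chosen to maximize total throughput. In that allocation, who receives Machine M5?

Umbra receives Machine M5.

Optimal: Umbra→Machine M5 (1569 ops/s), Ember→Machine M6 (2341 ops/s), Apex→Machine M3 (2270 ops/s), Summit→Machine M7 (2245 ops/s), Juno→Machine M2 (1954 ops/s) — total 1569+2341+2270+2245+1954 = 10379 ops/s.
Swapping Apex↔Juno (Apex→Machine M2 739 ops/s, Juno→Machine M3 221 ops/s) loses 3264.
Umbra's own top instance is Machine M3 (1663 ops/s), but forcing Umbra→Machine M3 and reassigning the rest optimally gives only 10028 ops/s — worse by 351.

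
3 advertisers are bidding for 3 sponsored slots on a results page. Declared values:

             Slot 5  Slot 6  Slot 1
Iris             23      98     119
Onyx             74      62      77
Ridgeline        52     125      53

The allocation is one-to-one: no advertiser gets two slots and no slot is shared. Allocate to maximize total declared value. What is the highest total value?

Max total: $318

Optimal: Iris→Slot 1 ($119), Onyx→Slot 5 ($74), Ridgeline→Slot 6 ($125) — total 119+74+125 = $318.
Swapping Ridgeline↔Iris (Ridgeline→Slot 1 $53, Iris→Slot 6 $98) loses 93.
Every other assignment is strictly worse.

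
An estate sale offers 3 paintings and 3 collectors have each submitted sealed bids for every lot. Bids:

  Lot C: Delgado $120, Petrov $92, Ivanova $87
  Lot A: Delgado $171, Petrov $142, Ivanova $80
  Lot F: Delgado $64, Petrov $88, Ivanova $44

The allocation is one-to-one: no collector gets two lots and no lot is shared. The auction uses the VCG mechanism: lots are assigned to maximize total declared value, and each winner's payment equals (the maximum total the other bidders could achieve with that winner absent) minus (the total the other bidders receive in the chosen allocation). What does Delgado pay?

Efficient allocation: Delgado→Lot A ($171), Petrov→Lot F ($88), Ivanova→Lot C ($87); total welfare W = $346.
Delgado receives Lot A at value $171, so the others get W − 171 = $175.
Without Delgado: best allocation of the remaining 2 bidders over all 3 lots is Petrov→Lot A ($142), Ivanova→Lot C ($87), total $229.
VCG payment = (others' best without Delgado) − (others' welfare with Delgado) = 229 − 175 = $54.

Delgado pays $54.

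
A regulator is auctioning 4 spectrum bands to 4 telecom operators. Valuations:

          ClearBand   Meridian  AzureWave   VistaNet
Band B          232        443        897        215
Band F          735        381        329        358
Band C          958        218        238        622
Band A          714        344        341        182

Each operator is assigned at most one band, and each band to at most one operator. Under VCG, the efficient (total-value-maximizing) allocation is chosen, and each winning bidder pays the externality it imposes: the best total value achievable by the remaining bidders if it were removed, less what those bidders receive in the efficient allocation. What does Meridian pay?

Meridian pays $21M.

Efficient allocation: ClearBand→Band A ($714M), Meridian→Band F ($381M), AzureWave→Band B ($897M), VistaNet→Band C ($622M); total welfare W = $2614M.
Meridian receives Band F at value $381M, so the others get W − 381 = $2233M.
Without Meridian: best allocation of the remaining 3 bidders over all 4 bands is ClearBand→Band F ($735M), AzureWave→Band B ($897M), VistaNet→Band C ($622M), total $2254M.
VCG payment = (others' best without Meridian) − (others' welfare with Meridian) = 2254 − 2233 = $21M.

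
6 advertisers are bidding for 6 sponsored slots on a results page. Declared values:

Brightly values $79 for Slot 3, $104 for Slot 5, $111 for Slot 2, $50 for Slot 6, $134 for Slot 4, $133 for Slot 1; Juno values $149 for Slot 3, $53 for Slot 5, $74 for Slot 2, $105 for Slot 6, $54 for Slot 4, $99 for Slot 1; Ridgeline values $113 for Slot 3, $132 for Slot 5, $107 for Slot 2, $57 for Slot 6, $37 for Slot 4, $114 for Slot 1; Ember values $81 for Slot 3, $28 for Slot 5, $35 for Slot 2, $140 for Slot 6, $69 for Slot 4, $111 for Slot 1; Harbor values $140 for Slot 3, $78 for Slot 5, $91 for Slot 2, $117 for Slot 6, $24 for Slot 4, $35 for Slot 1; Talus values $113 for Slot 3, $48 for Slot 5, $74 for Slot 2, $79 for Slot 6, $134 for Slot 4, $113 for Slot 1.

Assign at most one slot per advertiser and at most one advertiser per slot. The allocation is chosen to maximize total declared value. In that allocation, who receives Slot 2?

Harbor receives Slot 2.

Optimal: Brightly→Slot 1 ($133), Juno→Slot 3 ($149), Ridgeline→Slot 5 ($132), Ember→Slot 6 ($140), Harbor→Slot 2 ($91), Talus→Slot 4 ($134) — total 133+149+132+140+91+134 = $779.
Max-entry greedy (repeatedly take the single best remaining cell) gives $759, worse by 20.
Next-best assignment: Brightly→Slot 4, Juno→Slot 3, Ridgeline→Slot 5, Ember→Slot 6, Harbor→Slot 2, Talus→Slot 1 = $759.
Harbor's own top slot is Slot 3 ($140), but forcing Harbor→Slot 3 and reassigning the rest optimally gives only $756 — worse by 23.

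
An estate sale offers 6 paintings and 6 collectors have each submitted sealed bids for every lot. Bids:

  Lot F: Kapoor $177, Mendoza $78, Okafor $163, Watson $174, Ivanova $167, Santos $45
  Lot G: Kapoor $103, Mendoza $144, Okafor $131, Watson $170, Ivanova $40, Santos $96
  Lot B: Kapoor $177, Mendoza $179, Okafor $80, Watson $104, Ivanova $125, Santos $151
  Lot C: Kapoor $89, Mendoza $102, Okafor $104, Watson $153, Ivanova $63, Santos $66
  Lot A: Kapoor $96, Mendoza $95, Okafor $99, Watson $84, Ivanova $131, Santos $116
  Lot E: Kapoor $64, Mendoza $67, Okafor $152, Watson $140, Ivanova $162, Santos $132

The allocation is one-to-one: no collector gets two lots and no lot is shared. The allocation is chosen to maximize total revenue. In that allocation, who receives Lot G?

Optimal: Kapoor→Lot F ($177), Mendoza→Lot B ($179), Okafor→Lot G ($131), Watson→Lot C ($153), Ivanova→Lot E ($162), Santos→Lot A ($116) — total 177+179+131+153+162+116 = $918.
Max-entry greedy (repeatedly take the single best remaining cell) gives $908, worse by 10.
Next-best assignment: Kapoor→Lot B, Mendoza→Lot G, Okafor→Lot F, Watson→Lot C, Ivanova→Lot E, Santos→Lot A = $915.
Okafor's own top lot is Lot F ($163), but forcing Okafor→Lot F and reassigning the rest optimally gives only $915 — worse by 3.

Okafor receives Lot G.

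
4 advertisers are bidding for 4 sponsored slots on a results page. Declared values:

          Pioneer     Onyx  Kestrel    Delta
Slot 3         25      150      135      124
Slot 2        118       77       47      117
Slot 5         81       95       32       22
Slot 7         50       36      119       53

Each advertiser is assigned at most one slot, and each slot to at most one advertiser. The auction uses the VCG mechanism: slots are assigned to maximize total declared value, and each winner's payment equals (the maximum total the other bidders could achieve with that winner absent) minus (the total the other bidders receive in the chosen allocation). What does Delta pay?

Efficient allocation: Pioneer→Slot 5 ($81), Onyx→Slot 3 ($150), Kestrel→Slot 7 ($119), Delta→Slot 2 ($117); total welfare W = $467.
Delta receives Slot 2 at value $117, so the others get W − 117 = $350.
Without Delta: best allocation of the remaining 3 bidders over all 4 slots is Pioneer→Slot 2 ($118), Onyx→Slot 3 ($150), Kestrel→Slot 7 ($119), total $387.
VCG payment = (others' best without Delta) − (others' welfare with Delta) = 387 − 350 = $37.

Delta pays $37.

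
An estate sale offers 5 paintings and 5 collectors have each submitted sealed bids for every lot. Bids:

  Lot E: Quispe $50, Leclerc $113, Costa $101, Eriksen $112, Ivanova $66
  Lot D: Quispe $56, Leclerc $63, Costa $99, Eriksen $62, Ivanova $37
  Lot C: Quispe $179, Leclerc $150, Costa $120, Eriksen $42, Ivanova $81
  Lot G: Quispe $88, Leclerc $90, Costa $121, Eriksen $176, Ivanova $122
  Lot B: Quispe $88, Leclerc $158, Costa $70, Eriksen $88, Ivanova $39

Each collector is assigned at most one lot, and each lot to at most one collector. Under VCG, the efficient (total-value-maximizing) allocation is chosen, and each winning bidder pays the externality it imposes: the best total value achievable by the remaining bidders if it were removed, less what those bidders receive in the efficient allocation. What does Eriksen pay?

Efficient allocation: Quispe→Lot C ($179), Leclerc→Lot B ($158), Costa→Lot D ($99), Eriksen→Lot G ($176), Ivanova→Lot E ($66); total welfare W = $678.
Eriksen receives Lot G at value $176, so the others get W − 176 = $502.
Without Eriksen: best allocation of the remaining 4 bidders over all 5 lots is Quispe→Lot C ($179), Leclerc→Lot B ($158), Costa→Lot E ($101), Ivanova→Lot G ($122), total $560.
VCG payment = (others' best without Eriksen) − (others' welfare with Eriksen) = 560 − 502 = $58.

Eriksen pays $58.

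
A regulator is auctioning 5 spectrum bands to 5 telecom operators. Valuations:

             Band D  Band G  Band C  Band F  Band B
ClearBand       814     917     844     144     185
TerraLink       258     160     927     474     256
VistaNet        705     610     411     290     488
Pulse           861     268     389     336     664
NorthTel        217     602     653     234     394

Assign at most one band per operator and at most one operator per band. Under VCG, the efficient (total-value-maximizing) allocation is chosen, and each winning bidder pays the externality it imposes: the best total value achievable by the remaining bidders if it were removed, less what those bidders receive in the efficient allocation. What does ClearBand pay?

ClearBand pays $368M.

Efficient allocation: ClearBand→Band G ($917M), TerraLink→Band C ($927M), VistaNet→Band D ($705M), Pulse→Band B ($664M), NorthTel→Band F ($234M); total welfare W = $3447M.
ClearBand receives Band G at value $917M, so the others get W − 917 = $2530M.
Without ClearBand: best allocation of the remaining 4 bidders over all 5 bands is TerraLink→Band C ($927M), VistaNet→Band D ($705M), Pulse→Band B ($664M), NorthTel→Band G ($602M), total $2898M.
VCG payment = (others' best without ClearBand) − (others' welfare with ClearBand) = 2898 − 2530 = $368M.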